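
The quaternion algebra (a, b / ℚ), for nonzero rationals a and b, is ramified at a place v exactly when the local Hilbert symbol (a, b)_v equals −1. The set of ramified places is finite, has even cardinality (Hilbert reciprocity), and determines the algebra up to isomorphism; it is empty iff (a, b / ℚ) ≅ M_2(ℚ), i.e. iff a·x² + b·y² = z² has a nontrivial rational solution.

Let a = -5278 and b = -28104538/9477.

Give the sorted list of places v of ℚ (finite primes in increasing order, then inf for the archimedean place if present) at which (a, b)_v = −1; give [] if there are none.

[7, 11, 13, 29, 31, inf]

Mod squares: a ≡ -5278, b ≡ -8866. Check v ∈ {∞, 2, 3, 7, 11, 13, 29, 31}.
v=3: a=3^0·(≡2), b=3^-6·(≡2) mod 3; (2|3)=-1, (2|3)=-1; (−1)^{0·-6·1}·(-1)^-6·(-1)^0 = +1.
v=13: a=13^1·(≡10), b=13^-1·(≡6) mod 13; (10|13)=+1, (6|13)=-1; (−1)^{1·-1·6}·(+1)^-1·(-1)^1 = -1.
v=2: v_2(a)=1, v_2(b)=1; units ≡ 1, 7 (mod 8); ε·ε+αω+βω = 0·1+1·0+1·0 ≡ 0  ⇒  (a,b)_2 = +1.
v=31: a=31^0·(≡23), b=31^1·(≡21) mod 31; (23|31)=-1, (21|31)=-1; (−1)^{0·1·15}·(-1)^1·(-1)^0 = -1.
v=29: a=29^1·(≡21), b=29^2·(≡21) mod 29; (21|29)=-1, (21|29)=-1; (−1)^{1·2·14}·(-1)^2·(-1)^1 = -1.
v=∞: -5278 < 0 and -8866 < 0  ⇒  (a,b)_∞ = -1.
v=11: a=11^0·(≡2), b=11^1·(≡2) mod 11; (2|11)=-1, (2|11)=-1; (−1)^{0·1·5}·(-1)^1·(-1)^0 = -1.
v=7: a=7^1·(≡2), b=7^2·(≡3) mod 7; (2|7)=+1, (3|7)=-1; (−1)^{1·2·3}·(+1)^2·(-1)^1 = -1.
|Ram(-5278, -8866)| = 6, even; anisotropic at {7, 11, 13, 29, 31, ∞}.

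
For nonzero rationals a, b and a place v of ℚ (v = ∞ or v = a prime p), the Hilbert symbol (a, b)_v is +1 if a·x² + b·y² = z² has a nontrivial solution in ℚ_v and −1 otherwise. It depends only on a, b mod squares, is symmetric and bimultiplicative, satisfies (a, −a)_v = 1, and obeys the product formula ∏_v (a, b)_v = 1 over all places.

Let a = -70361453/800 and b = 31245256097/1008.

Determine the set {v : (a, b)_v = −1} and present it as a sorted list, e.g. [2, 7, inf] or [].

Mod squares: a ≡ -40426, b ≡ 6254591. Check v ∈ {∞, 2, 3, 5, 7, 11, 17, 19, 29, 31, 37, 41, 59}.
v=19: a=19^0·(≡6), b=19^1·(≡18) mod 19; (6|19)=+1, (18|19)=-1; (−1)^{0·1·9}·(+1)^1·(-1)^0 = +1.
v=59: a=59^2·(≡49), b=59^0·(≡45) mod 59; (49|59)=+1, (45|59)=+1; (−1)^{2·0·29}·(+1)^0·(+1)^2 = +1.
v=41: a=41^1·(≡8), b=41^1·(≡10) mod 41; (8|41)=+1, (10|41)=+1; (−1)^{1·1·20}·(+1)^1·(+1)^1 = +1.
v=3: a=3^0·(≡2), b=3^-2·(≡2) mod 3; (2|3)=-1, (2|3)=-1; (−1)^{0·-2·1}·(-1)^-2·(-1)^0 = +1.
v=31: a=31^0·(≡17), b=31^1·(≡17) mod 31; (17|31)=-1, (17|31)=-1; (−1)^{0·1·15}·(-1)^1·(-1)^0 = -1.
v=∞: -40426 < 0 and 6254591 > 0  ⇒  (a,b)_∞ = +1.
v=17: a=17^1·(≡13), b=17^2·(≡4) mod 17; (13|17)=+1, (4|17)=+1; (−1)^{1·2·8}·(+1)^2·(+1)^1 = +1.
v=29: a=29^1·(≡17), b=29^0·(≡4) mod 29; (17|29)=-1, (4|29)=+1; (−1)^{1·0·14}·(-1)^0·(+1)^1 = +1.
v=7: a=7^0·(≡3), b=7^-1·(≡5) mod 7; (3|7)=-1, (5|7)=-1; (−1)^{0·-1·3}·(-1)^-1·(-1)^0 = -1.
v=5: a=5^-2·(≡1), b=5^0·(≡4) mod 5; (1|5)=+1, (4|5)=+1; (−1)^{-2·0·2}·(+1)^0·(+1)^-2 = +1.
v=11: a=11^0·(≡10), b=11^2·(≡10) mod 11; (10|11)=-1, (10|11)=-1; (−1)^{0·2·5}·(-1)^2·(-1)^0 = +1.
v=2: v_2(a)=-5, v_2(b)=-4; units ≡ 3, 7 (mod 8); ε·ε+αω+βω = 1·1+-5·0+-4·1 ≡ 1  ⇒  (a,b)_2 = -1.
v=37: a=37^0·(≡5), b=37^1·(≡7) mod 37; (5|37)=-1, (7|37)=+1; (−1)^{0·1·18}·(-1)^1·(+1)^0 = -1.
(-40426, 6254591 / ℚ) ramifies at {2, 7, 31, 37}: a division algebra.

[2, 7, 31, 37]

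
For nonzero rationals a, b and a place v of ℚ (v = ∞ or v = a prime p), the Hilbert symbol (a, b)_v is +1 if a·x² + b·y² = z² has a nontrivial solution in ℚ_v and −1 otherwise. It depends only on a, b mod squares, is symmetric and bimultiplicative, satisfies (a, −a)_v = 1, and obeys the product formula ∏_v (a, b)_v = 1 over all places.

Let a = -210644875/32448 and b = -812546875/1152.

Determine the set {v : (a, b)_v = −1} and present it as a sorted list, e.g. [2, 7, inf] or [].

(a, b) ≡ (-1785, -104006) mod (ℚ^×)²; places V = {2, 3, 5, 7, 13, 17, 19, 23, ∞}.
(a,b)_19: α=0, u≡16; β=1, v≡1 (mod 19); (16|19)=+1, (1|19)=+1; sign (−1)^0·+1^1·+1^0 = +1.
(a,b)_7: α=3, u≡2; β=1, v≡3 (mod 7); (2|7)=+1, (3|7)=-1; sign (−1)^1·+1^1·-1^3 = +1.
(a,b)_13: α=-2, u≡4; β=0, v≡2 (mod 13); (4|13)=+1, (2|13)=-1; sign (−1)^0·+1^0·-1^-2 = +1.
(a,b)_23: α=0, u≡13; β=1, v≡18 (mod 23); (13|23)=+1, (18|23)=+1; sign (−1)^0·+1^1·+1^0 = +1.
(a,b)_∞: sgn(-1785)=−, sgn(-104006)=−, so -1.
(a,b)_3: α=-1, u≡2; β=-2, v≡1 (mod 3); (2|3)=-1, (1|3)=+1; sign (−1)^0·-1^-2·+1^-1 = +1.
(a,b)_2: α=-6, β=-7; u≡7, v≡5 (mod 8); ε(u)ε(v)=1·0, αω(v)=-6·1, βω(u)=-7·0; sum ≡ 0  ⇒  +1.
(a,b)_5: α=3, u≡2; β=6, v≡1 (mod 5); (2|5)=-1, (1|5)=+1; sign (−1)^0·-1^6·+1^3 = +1.
(a,b)_17: α=3, u≡7; β=1, v≡8 (mod 17); (7|17)=-1, (8|17)=+1; sign (−1)^0·-1^1·+1^3 = -1.
Ram(-1785, -104006) = {17, ∞}; no ℚ_17-point on the conic.

[17, inf]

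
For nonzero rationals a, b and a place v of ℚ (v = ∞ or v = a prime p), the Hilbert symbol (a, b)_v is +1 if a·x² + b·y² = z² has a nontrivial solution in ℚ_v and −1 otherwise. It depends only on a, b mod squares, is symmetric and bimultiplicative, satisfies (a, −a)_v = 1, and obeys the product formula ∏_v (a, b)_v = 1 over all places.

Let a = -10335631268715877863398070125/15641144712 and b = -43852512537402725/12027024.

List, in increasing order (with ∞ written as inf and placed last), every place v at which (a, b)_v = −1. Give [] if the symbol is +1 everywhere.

Mod squares: a ≡ -32890, b ≡ -29. Check v ∈ {∞, 2, 3, 5, 11, 13, 17, 19, 23, 29, 37}.
v=11: a=11^1·(≡6), b=11^0·(≡1) mod 11; (6|11)=-1, (1|11)=+1; (−1)^{1·0·5}·(-1)^0·(+1)^1 = +1.
v=17: a=17^-6·(≡3), b=17^-4·(≡7) mod 17; (3|17)=-1, (7|17)=-1; (−1)^{-6·-4·8}·(-1)^-4·(-1)^-6 = +1.
v=2: v_2(a)=-3, v_2(b)=-4; units ≡ 3, 3 (mod 8); ε·ε+αω+βω = 1·1+-3·1+-4·1 ≡ 0  ⇒  (a,b)_2 = +1.
v=23: a=23^3·(≡14), b=23^2·(≡15) mod 23; (14|23)=-1, (15|23)=-1; (−1)^{3·2·11}·(-1)^2·(-1)^3 = -1.
v=∞: -32890 < 0 and -29 < 0  ⇒  (a,b)_∞ = -1.
v=13: a=13^3·(≡2), b=13^2·(≡12) mod 13; (2|13)=-1, (12|13)=+1; (−1)^{3·2·6}·(-1)^2·(+1)^3 = +1.
v=5: a=5^3·(≡2), b=5^2·(≡4) mod 5; (2|5)=-1, (4|5)=+1; (−1)^{3·2·2}·(-1)^2·(+1)^3 = +1.
v=19: a=19^4·(≡18), b=19^2·(≡4) mod 19; (18|19)=-1, (4|19)=+1; (−1)^{4·2·9}·(-1)^2·(+1)^4 = +1.
v=29: a=29^2·(≡7), b=29^1·(≡9) mod 29; (7|29)=+1, (9|29)=+1; (−1)^{2·1·14}·(+1)^1·(+1)^2 = +1.
v=3: a=3^-4·(≡2), b=3^-2·(≡1) mod 3; (2|3)=-1, (1|3)=+1; (−1)^{-4·-2·1}·(-1)^-2·(+1)^-4 = +1.
v=37: a=37^6·(≡26), b=37^4·(≡23) mod 37; (26|37)=+1, (23|37)=-1; (−1)^{6·4·18}·(+1)^4·(-1)^6 = +1.
(-32890, -29 / ℚ) ramifies at {23, ∞}: a division algebra.

[23, inf]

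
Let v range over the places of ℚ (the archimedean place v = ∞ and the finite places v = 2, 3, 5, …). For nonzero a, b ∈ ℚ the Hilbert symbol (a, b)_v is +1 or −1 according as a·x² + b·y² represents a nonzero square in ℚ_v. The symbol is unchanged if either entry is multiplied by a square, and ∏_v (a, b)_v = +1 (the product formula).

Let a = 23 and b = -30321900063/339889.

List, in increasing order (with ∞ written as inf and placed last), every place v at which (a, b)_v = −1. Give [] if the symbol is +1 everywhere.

Mod squares: a ≡ 23, b ≡ -23. Check v ∈ {∞, 2, 3, 7, 11, 13, 19, 23, 53}.
v=7: a=7^0·(≡2), b=7^4·(≡3) mod 7; (2|7)=+1, (3|7)=-1; (−1)^{0·4·3}·(+1)^4·(-1)^0 = +1.
v=3: a=3^0·(≡2), b=3^2·(≡1) mod 3; (2|3)=-1, (1|3)=+1; (−1)^{0·2·1}·(-1)^2·(+1)^0 = +1.
v=13: a=13^0·(≡10), b=13^2·(≡3) mod 13; (10|13)=+1, (3|13)=+1; (−1)^{0·2·6}·(+1)^2·(+1)^0 = +1.
v=19: a=19^0·(≡4), b=19^2·(≡14) mod 19; (4|19)=+1, (14|19)=-1; (−1)^{0·2·9}·(+1)^2·(-1)^0 = +1.
v=11: a=11^0·(≡1), b=11^-2·(≡10) mod 11; (1|11)=+1, (10|11)=-1; (−1)^{0·-2·5}·(+1)^-2·(-1)^0 = +1.
v=53: a=53^0·(≡23), b=53^-2·(≡32) mod 53; (23|53)=-1, (32|53)=-1; (−1)^{0·-2·26}·(-1)^-2·(-1)^0 = +1.
v=2: v_2(a)=0, v_2(b)=0; units ≡ 7, 1 (mod 8); ε·ε+αω+βω = 1·0+0·0+0·0 ≡ 0  ⇒  (a,b)_2 = +1.
v=23: a=23^1·(≡1), b=23^1·(≡22) mod 23; (1|23)=+1, (22|23)=-1; (−1)^{1·1·11}·(+1)^1·(-1)^1 = +1.
v=∞: 23 > 0 and -23 < 0  ⇒  (a,b)_∞ = +1.
Every local symbol is +1, so the conic 23·x² + -23·y² = z² has ℚ_v-points for all v and hence a ℚ-point; (a, b / ℚ) ≅ M_2(ℚ).

[]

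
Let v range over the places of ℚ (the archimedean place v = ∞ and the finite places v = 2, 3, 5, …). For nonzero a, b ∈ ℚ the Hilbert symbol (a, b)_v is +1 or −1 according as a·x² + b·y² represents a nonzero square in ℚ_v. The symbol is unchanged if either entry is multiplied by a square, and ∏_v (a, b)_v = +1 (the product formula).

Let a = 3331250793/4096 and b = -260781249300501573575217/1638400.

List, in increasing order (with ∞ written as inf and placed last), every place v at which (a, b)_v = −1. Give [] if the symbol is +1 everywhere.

Mod squares: a ≡ 4569617, b ≡ -211497. Check v ∈ {∞, 2, 3, 5, 11, 13, 17, 23, 29, 31}.
v=17: a=17^1·(≡11), b=17^3·(≡10) mod 17; (11|17)=-1, (10|17)=-1; (−1)^{1·3·8}·(-1)^3·(-1)^1 = +1.
v=31: a=31^1·(≡8), b=31^2·(≡1) mod 31; (8|31)=+1, (1|31)=+1; (−1)^{1·2·15}·(+1)^2·(+1)^1 = +1.
v=3: a=3^6·(≡2), b=3^11·(≡1) mod 3; (2|3)=-1, (1|3)=+1; (−1)^{6·11·1}·(-1)^11·(+1)^6 = -1.
v=29: a=29^1·(≡5), b=29^3·(≡11) mod 29; (5|29)=+1, (11|29)=-1; (−1)^{1·3·14}·(+1)^3·(-1)^1 = -1.
v=5: a=5^0·(≡3), b=5^-2·(≡3) mod 5; (3|5)=-1, (3|5)=-1; (−1)^{0·-2·2}·(-1)^-2·(-1)^0 = +1.
v=13: a=13^1·(≡2), b=13^3·(≡11) mod 13; (2|13)=-1, (11|13)=-1; (−1)^{1·3·6}·(-1)^3·(-1)^1 = +1.
v=23: a=23^1·(≡17), b=23^2·(≡20) mod 23; (17|23)=-1, (20|23)=-1; (−1)^{1·2·11}·(-1)^2·(-1)^1 = -1.
v=∞: 4569617 > 0 and -211497 < 0  ⇒  (a,b)_∞ = +1.
v=11: a=11^0·(≡6), b=11^1·(≡4) mod 11; (6|11)=-1, (4|11)=+1; (−1)^{0·1·5}·(-1)^1·(+1)^0 = -1.
v=2: v_2(a)=-12, v_2(b)=-16; units ≡ 1, 7 (mod 8); ε·ε+αω+βω = 0·1+-12·0+-16·0 ≡ 0  ⇒  (a,b)_2 = +1.
|Ram(4569617, -211497)| = 4, even; anisotropic at {3, 11, 23, 29}.

[3, 11, 23, 29]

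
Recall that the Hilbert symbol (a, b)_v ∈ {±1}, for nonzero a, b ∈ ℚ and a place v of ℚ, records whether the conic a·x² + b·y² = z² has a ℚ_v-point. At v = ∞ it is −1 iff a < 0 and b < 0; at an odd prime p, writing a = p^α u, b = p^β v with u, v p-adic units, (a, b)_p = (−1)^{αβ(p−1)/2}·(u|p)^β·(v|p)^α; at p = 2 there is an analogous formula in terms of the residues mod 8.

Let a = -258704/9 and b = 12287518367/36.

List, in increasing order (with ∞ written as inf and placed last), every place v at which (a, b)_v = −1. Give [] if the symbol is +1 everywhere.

[2, 47]

(a, b) ≡ (-16169, 47) mod (ℚ^×)²; places V = {2, 3, 19, 23, 37, 47, ∞}.
(a,b)_3: α=-2, u≡1; β=-2, v≡2 (mod 3); (1|3)=+1, (2|3)=-1; sign (−1)^0·+1^-2·-1^-2 = +1.
(a,b)_37: α=1, u≡33; β=2, v≡28 (mod 37); (33|37)=+1, (28|37)=+1; sign (−1)^0·+1^2·+1^1 = +1.
(a,b)_2: α=4, β=-2; u≡7, v≡7 (mod 8); ε(u)ε(v)=1·1, αω(v)=4·0, βω(u)=-2·0; sum ≡ 1  ⇒  -1.
(a,b)_∞: sgn(-16169)=−, sgn(47)=+, so +1.
(a,b)_19: α=1, u≡5; β=2, v≡4 (mod 19); (5|19)=+1, (4|19)=+1; sign (−1)^0·+1^2·+1^1 = +1.
(a,b)_47: α=0, u≡40; β=1, v≡17 (mod 47); (40|47)=-1, (17|47)=+1; sign (−1)^0·-1^1·+1^0 = -1.
(a,b)_23: α=1, u≡5; β=2, v≡13 (mod 23); (5|23)=-1, (13|23)=+1; sign (−1)^0·-1^2·+1^1 = +1.
Ram(-16169, 47) = {2, 47}; no ℚ_2-point on the conic.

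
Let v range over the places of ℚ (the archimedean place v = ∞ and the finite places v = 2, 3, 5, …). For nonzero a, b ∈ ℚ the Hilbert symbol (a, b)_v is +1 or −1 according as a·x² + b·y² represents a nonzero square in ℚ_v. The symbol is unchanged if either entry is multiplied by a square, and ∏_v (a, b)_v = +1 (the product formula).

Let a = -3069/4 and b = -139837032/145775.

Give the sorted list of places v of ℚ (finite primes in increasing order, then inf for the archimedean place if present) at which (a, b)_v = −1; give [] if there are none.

[2, 11, 31, 43, 47, inf]

(a, b) ≡ (-341, -480998) mod (ℚ^×)²; places V = {2, 3, 5, 7, 11, 17, 31, 43, 47, ∞}.
(a,b)_7: α=0, u≡1; β=-3, v≡3 (mod 7); (1|7)=+1, (3|7)=-1; sign (−1)^0·+1^-3·-1^0 = +1.
(a,b)_43: α=0, u≡39; β=1, v≡39 (mod 43); (39|43)=-1, (39|43)=-1; sign (−1)^0·-1^1·-1^0 = -1.
(a,b)_47: α=0, u≡20; β=1, v≡28 (mod 47); (20|47)=-1, (28|47)=+1; sign (−1)^0·-1^1·+1^0 = -1.
(a,b)_3: α=2, u≡1; β=2, v≡1 (mod 3); (1|3)=+1, (1|3)=+1; sign (−1)^0·+1^2·+1^2 = +1.
(a,b)_∞: sgn(-341)=−, sgn(-480998)=−, so -1.
(a,b)_2: α=-2, β=3; u≡3, v≡5 (mod 8); ε(u)ε(v)=1·0, αω(v)=-2·1, βω(u)=3·1; sum ≡ 1  ⇒  -1.
(a,b)_5: α=0, u≡4; β=-2, v≡3 (mod 5); (4|5)=+1, (3|5)=-1; sign (−1)^0·+1^-2·-1^0 = +1.
(a,b)_31: α=1, u≡14; β=2, v≡24 (mod 31); (14|31)=+1, (24|31)=-1; sign (−1)^0·+1^2·-1^1 = -1.
(a,b)_11: α=1, u≡10; β=0, v≡2 (mod 11); (10|11)=-1, (2|11)=-1; sign (−1)^0·-1^0·-1^1 = -1.
(a,b)_17: α=0, u≡2; β=-1, v≡3 (mod 17); (2|17)=+1, (3|17)=-1; sign (−1)^0·+1^-1·-1^0 = +1.
Ram(-341, -480998) = {2, 11, 31, 43, 47, ∞}; no ℚ_2-point on the conic.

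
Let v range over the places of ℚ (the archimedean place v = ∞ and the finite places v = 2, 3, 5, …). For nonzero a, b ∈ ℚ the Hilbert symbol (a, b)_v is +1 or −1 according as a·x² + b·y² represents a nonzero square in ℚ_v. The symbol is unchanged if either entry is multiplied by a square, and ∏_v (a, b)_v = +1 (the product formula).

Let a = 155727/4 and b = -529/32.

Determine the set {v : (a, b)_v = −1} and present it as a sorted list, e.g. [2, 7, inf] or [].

[2, 13]

(a, b) ≡ (143, -2) mod (ℚ^×)²; places V = {2, 3, 11, 13, 23, ∞}.
(a,b)_23: α=0, u≡10; β=2, v≡5 (mod 23); (10|23)=-1, (5|23)=-1; sign (−1)^0·-1^2·-1^0 = +1.
(a,b)_2: α=-2, β=-5; u≡7, v≡7 (mod 8); ε(u)ε(v)=1·1, αω(v)=-2·0, βω(u)=-5·0; sum ≡ 1  ⇒  -1.
(a,b)_13: α=1, u≡8; β=0, v≡5 (mod 13); (8|13)=-1, (5|13)=-1; sign (−1)^0·-1^0·-1^1 = -1.
(a,b)_3: α=2, u≡2; β=0, v≡1 (mod 3); (2|3)=-1, (1|3)=+1; sign (−1)^0·-1^0·+1^2 = +1.
(a,b)_11: α=3, u≡10; β=0, v≡1 (mod 11); (10|11)=-1, (1|11)=+1; sign (−1)^0·-1^0·+1^3 = +1.
(a,b)_∞: sgn(143)=+, sgn(-2)=−, so +1.
|Ram(143, -2)| = 2, even; anisotropic at {2, 13}.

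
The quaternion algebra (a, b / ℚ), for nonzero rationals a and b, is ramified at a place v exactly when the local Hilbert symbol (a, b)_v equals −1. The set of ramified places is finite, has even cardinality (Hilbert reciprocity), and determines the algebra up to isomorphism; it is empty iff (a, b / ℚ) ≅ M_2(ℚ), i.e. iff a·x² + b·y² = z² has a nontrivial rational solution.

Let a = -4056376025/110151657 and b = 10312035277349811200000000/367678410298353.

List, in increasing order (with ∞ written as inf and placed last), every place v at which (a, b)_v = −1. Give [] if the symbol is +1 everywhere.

[11, 19]

(a, b) ≡ (-187473, 14421) mod (ℚ^×)²; places V = {2, 3, 5, 7, 11, 13, 19, 23, 29, ∞}.
(a,b)_29: α=-2, u≡26; β=-4, v≡21 (mod 29); (26|29)=-1, (21|29)=-1; sign (−1)^0·-1^-4·-1^-2 = +1.
(a,b)_∞: sgn(-187473)=−, sgn(14421)=+, so +1.
(a,b)_5: α=2, u≡2; β=8, v≡4 (mod 5); (2|5)=-1, (4|5)=+1; sign (−1)^0·-1^8·+1^2 = +1.
(a,b)_23: α=1, u≡5; β=3, v≡1 (mod 23); (5|23)=-1, (1|23)=+1; sign (−1)^1·-1^3·+1^1 = +1.
(a,b)_2: α=0, β=16; u≡7, v≡5 (mod 8); ε(u)ε(v)=1·0, αω(v)=0·1, βω(u)=16·0; sum ≡ 0  ⇒  +1.
(a,b)_19: α=1, u≡10; β=3, v≡3 (mod 19); (10|19)=-1, (3|19)=-1; sign (−1)^1·-1^3·-1^1 = -1.
(a,b)_7: α=-2, u≡2; β=-4, v≡2 (mod 7); (2|7)=+1, (2|7)=+1; sign (−1)^0·+1^-4·+1^-2 = +1.
(a,b)_13: α=5, u≡12; β=6, v≡12 (mod 13); (12|13)=+1, (12|13)=+1; sign (−1)^0·+1^6·+1^5 = +1.
(a,b)_11: α=-1, u≡8; β=-1, v≡10 (mod 11); (8|11)=-1, (10|11)=-1; sign (−1)^1·-1^-1·-1^-1 = -1.
(a,b)_3: α=-5, u≡2; β=-9, v≡1 (mod 3); (2|3)=-1, (1|3)=+1; sign (−1)^1·-1^-9·+1^-5 = +1.
(-187473, 14421 / ℚ) ramifies at {11, 19}: a division algebra.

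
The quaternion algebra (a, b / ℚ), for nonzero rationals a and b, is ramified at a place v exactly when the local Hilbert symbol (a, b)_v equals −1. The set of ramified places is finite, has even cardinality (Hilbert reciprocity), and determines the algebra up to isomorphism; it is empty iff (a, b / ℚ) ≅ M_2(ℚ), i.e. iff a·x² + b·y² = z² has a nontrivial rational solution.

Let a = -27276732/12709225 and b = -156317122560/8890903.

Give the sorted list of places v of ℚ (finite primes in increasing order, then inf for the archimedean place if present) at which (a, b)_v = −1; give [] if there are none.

(a, b) ≡ (-7, -9030) mod (ℚ^×)²; places V = {2, 3, 5, 7, 23, 31, 43, 47, ∞}.
(a,b)_5: α=-2, u≡2; β=1, v≡1 (mod 5); (2|5)=-1, (1|5)=+1; sign (−1)^0·-1^1·+1^-2 = -1.
(a,b)_43: α=0, u≡36; β=3, v≡28 (mod 43); (36|43)=+1, (28|43)=-1; sign (−1)^0·+1^3·-1^0 = +1.
(a,b)_7: α=3, u≡6; β=-5, v≡6 (mod 7); (6|7)=-1, (6|7)=-1; sign (−1)^1·-1^-5·-1^3 = -1.
(a,b)_23: α=-2, u≡2; β=-2, v≡4 (mod 23); (2|23)=+1, (4|23)=+1; sign (−1)^0·+1^-2·+1^-2 = +1.
(a,b)_2: α=2, β=17; u≡1, v≡5 (mod 8); ε(u)ε(v)=0·0, αω(v)=2·1, βω(u)=17·0; sum ≡ 0  ⇒  +1.
(a,b)_3: α=2, u≡2; β=1, v≡2 (mod 3); (2|3)=-1, (2|3)=-1; sign (−1)^0·-1^1·-1^2 = -1.
(a,b)_47: α=2, u≡30; β=0, v≡29 (mod 47); (30|47)=-1, (29|47)=-1; sign (−1)^0·-1^0·-1^2 = +1.
(a,b)_∞: sgn(-7)=−, sgn(-9030)=−, so -1.
(a,b)_31: α=-2, u≡17; β=0, v≡17 (mod 31); (17|31)=-1, (17|31)=-1; sign (−1)^0·-1^0·-1^-2 = +1.
(-7, -9030 / ℚ) ramifies at {3, 5, 7, ∞}: a division algebra.

[3, 5, 7, inf]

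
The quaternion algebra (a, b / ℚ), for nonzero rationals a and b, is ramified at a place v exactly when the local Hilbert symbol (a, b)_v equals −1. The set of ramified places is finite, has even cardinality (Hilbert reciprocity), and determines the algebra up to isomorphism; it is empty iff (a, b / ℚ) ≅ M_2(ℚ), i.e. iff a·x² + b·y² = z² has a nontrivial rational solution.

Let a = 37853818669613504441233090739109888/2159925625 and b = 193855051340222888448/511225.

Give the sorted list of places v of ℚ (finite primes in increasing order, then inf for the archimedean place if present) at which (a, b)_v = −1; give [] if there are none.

[7, 17, 37, 41]

Mod squares: a ≡ 703, b ≡ 185402. Check v ∈ {∞, 2, 3, 5, 7, 11, 13, 17, 19, 37, 41}.
v=5: a=5^-4·(≡3), b=5^-2·(≡2) mod 5; (3|5)=-1, (2|5)=-1; (−1)^{-4·-2·2}·(-1)^-2·(-1)^-4 = +1.
v=19: a=19^3·(≡12), b=19^1·(≡11) mod 19; (12|19)=-1, (11|19)=+1; (−1)^{3·1·9}·(-1)^1·(+1)^3 = +1.
v=2: v_2(a)=16, v_2(b)=9; units ≡ 7, 5 (mod 8); ε·ε+αω+βω = 1·0+16·1+9·0 ≡ 0  ⇒  (a,b)_2 = +1.
v=∞: 703 > 0 and 185402 > 0  ⇒  (a,b)_∞ = +1.
v=17: a=17^8·(≡11), b=17^5·(≡1) mod 17; (11|17)=-1, (1|17)=+1; (−1)^{8·5·8}·(-1)^5·(+1)^8 = -1.
v=13: a=13^-4·(≡9), b=13^-2·(≡3) mod 13; (9|13)=+1, (3|13)=+1; (−1)^{-4·-2·6}·(+1)^-2·(+1)^-4 = +1.
v=3: a=3^10·(≡1), b=3^6·(≡2) mod 3; (1|3)=+1, (2|3)=-1; (−1)^{10·6·1}·(+1)^6·(-1)^10 = +1.
v=7: a=7^4·(≡3), b=7^3·(≡5) mod 7; (3|7)=-1, (5|7)=-1; (−1)^{4·3·3}·(-1)^3·(-1)^4 = -1.
v=11: a=11^-2·(≡7), b=11^-2·(≡8) mod 11; (7|11)=-1, (8|11)=-1; (−1)^{-2·-2·5}·(-1)^-2·(-1)^-2 = +1.
v=41: a=41^2·(≡28), b=41^1·(≡29) mod 41; (28|41)=-1, (29|41)=-1; (−1)^{2·1·20}·(-1)^1·(-1)^2 = -1.
v=37: a=37^3·(≡15), b=37^2·(≡20) mod 37; (15|37)=-1, (20|37)=-1; (−1)^{3·2·18}·(-1)^2·(-1)^3 = -1.
Ram(703, 185402) = {7, 17, 37, 41}; no ℚ_7-point on the conic.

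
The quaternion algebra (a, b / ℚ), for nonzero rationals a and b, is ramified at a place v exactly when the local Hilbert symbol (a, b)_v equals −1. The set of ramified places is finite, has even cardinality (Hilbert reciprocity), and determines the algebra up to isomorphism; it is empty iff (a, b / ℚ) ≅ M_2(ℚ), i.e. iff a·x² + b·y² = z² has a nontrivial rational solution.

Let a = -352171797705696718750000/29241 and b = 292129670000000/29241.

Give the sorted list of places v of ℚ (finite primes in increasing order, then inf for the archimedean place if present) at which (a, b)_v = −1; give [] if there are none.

[2, 7, 11, 23]

Mod squares: a ≡ -1771, b ≡ 230. Check v ∈ {∞, 2, 3, 5, 7, 11, 13, 19, 23}.
v=19: a=19^-2·(≡10), b=19^-2·(≡14) mod 19; (10|19)=-1, (14|19)=-1; (−1)^{-2·-2·9}·(-1)^-2·(-1)^-2 = +1.
v=∞: -1771 < 0 and 230 > 0  ⇒  (a,b)_∞ = +1.
v=23: a=23^3·(≡21), b=23^3·(≡10) mod 23; (21|23)=-1, (10|23)=-1; (−1)^{3·3·11}·(-1)^3·(-1)^3 = -1.
v=5: a=5^10·(≡1), b=5^7·(≡1) mod 5; (1|5)=+1, (1|5)=+1; (−1)^{10·7·2}·(+1)^7·(+1)^10 = +1.
v=13: a=13^2·(≡10), b=13^0·(≡10) mod 13; (10|13)=+1, (10|13)=+1; (−1)^{2·0·6}·(+1)^0·(+1)^2 = +1.
v=11: a=11^3·(≡4), b=11^0·(≡10) mod 11; (4|11)=+1, (10|11)=-1; (−1)^{3·0·5}·(+1)^0·(-1)^3 = -1.
v=2: v_2(a)=4, v_2(b)=7; units ≡ 5, 3 (mod 8); ε·ε+αω+βω = 0·1+4·1+7·1 ≡ 1  ⇒  (a,b)_2 = -1.
v=7: a=7^7·(≡5), b=7^4·(≡5) mod 7; (5|7)=-1, (5|7)=-1; (−1)^{7·4·3}·(-1)^4·(-1)^7 = -1.
v=3: a=3^-4·(≡2), b=3^-4·(≡2) mod 3; (2|3)=-1, (2|3)=-1; (−1)^{-4·-4·1}·(-1)^-4·(-1)^-4 = +1.
(-1771, 230 / ℚ) ramifies at {2, 7, 11, 23}: a division algebra.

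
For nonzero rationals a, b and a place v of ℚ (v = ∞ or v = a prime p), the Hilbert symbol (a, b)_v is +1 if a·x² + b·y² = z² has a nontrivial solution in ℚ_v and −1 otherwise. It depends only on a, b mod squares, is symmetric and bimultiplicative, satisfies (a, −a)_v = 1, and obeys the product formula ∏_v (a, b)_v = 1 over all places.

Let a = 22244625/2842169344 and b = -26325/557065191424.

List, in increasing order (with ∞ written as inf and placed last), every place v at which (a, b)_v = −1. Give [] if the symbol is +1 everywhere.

[5, 13]

(a, b) ≡ (65, -13) mod (ℚ^×)²; places V = {2, 3, 5, 7, 13, 17, ∞}.
(a,b)_7: α=-4, u≡2; β=-6, v≡2 (mod 7); (2|7)=+1, (2|7)=+1; sign (−1)^0·+1^-6·+1^-4 = +1.
(a,b)_17: α=-2, u≡7; β=-2, v≡13 (mod 17); (7|17)=-1, (13|17)=+1; sign (−1)^0·-1^-2·+1^-2 = +1.
(a,b)_13: α=3, u≡11; β=1, v≡3 (mod 13); (11|13)=-1, (3|13)=+1; sign (−1)^0·-1^1·+1^3 = -1.
(a,b)_5: α=3, u≡3; β=2, v≡3 (mod 5); (3|5)=-1, (3|5)=-1; sign (−1)^0·-1^2·-1^3 = -1.
(a,b)_2: α=-12, β=-14; u≡1, v≡3 (mod 8); ε(u)ε(v)=0·1, αω(v)=-12·1, βω(u)=-14·0; sum ≡ 0  ⇒  +1.
(a,b)_∞: sgn(65)=+, sgn(-13)=−, so +1.
(a,b)_3: α=4, u≡2; β=4, v≡2 (mod 3); (2|3)=-1, (2|3)=-1; sign (−1)^0·-1^4·-1^4 = +1.
Ram(65, -13) = {5, 13}; no ℚ_5-point on the conic.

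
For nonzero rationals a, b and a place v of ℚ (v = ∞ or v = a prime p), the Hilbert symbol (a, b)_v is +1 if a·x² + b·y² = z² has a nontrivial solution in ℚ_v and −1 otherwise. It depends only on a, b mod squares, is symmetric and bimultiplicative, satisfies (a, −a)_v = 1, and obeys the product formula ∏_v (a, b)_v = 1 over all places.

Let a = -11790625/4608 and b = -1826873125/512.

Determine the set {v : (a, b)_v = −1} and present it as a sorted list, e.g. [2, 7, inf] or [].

[17, inf]

Mod squares: a ≡ -770, b ≡ -986. Check v ∈ {∞, 2, 3, 5, 7, 11, 17, 29}.
v=7: a=7^3·(≡1), b=7^2·(≡2) mod 7; (1|7)=+1, (2|7)=+1; (−1)^{3·2·3}·(+1)^2·(+1)^3 = +1.
v=2: v_2(a)=-9, v_2(b)=-9; units ≡ 7, 3 (mod 8); ε·ε+αω+βω = 1·1+-9·1+-9·0 ≡ 0  ⇒  (a,b)_2 = +1.
v=29: a=29^0·(≡22), b=29^1·(≡23) mod 29; (22|29)=+1, (23|29)=+1; (−1)^{0·1·14}·(+1)^1·(+1)^0 = +1.
v=11: a=11^1·(≡2), b=11^2·(≡4) mod 11; (2|11)=-1, (4|11)=+1; (−1)^{1·2·5}·(-1)^2·(+1)^1 = +1.
v=3: a=3^-2·(≡1), b=3^0·(≡1) mod 3; (1|3)=+1, (1|3)=+1; (−1)^{-2·0·1}·(+1)^0·(+1)^-2 = +1.
v=17: a=17^0·(≡14), b=17^1·(≡6) mod 17; (14|17)=-1, (6|17)=-1; (−1)^{0·1·8}·(-1)^1·(-1)^0 = -1.
v=∞: -770 < 0 and -986 < 0  ⇒  (a,b)_∞ = -1.
v=5: a=5^5·(≡4), b=5^4·(≡4) mod 5; (4|5)=+1, (4|5)=+1; (−1)^{5·4·2}·(+1)^4·(+1)^5 = +1.
|Ram(-770, -986)| = 2, even; anisotropic at {17, ∞}.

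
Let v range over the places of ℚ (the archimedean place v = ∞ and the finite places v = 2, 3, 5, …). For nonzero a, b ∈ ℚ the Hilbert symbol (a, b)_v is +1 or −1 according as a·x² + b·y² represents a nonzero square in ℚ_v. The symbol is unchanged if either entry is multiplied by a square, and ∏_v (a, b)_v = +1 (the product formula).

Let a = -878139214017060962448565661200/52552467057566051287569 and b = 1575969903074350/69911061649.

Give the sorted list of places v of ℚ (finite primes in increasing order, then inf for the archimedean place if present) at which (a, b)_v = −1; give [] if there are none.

Mod squares: a ≡ -217, b ≡ 1054. Check v ∈ {∞, 2, 3, 5, 7, 11, 13, 17, 23, 29, 31, 37, 43, 47}.
v=3: a=3^-2·(≡2), b=3^0·(≡1) mod 3; (2|3)=-1, (1|3)=+1; (−1)^{-2·0·1}·(-1)^0·(+1)^-2 = +1.
v=2: v_2(a)=4, v_2(b)=1; units ≡ 7, 7 (mod 8); ε·ε+αω+βω = 1·1+4·0+1·0 ≡ 1  ⇒  (a,b)_2 = -1.
v=13: a=13^-4·(≡12), b=13^-2·(≡3) mod 13; (12|13)=+1, (3|13)=+1; (−1)^{-4·-2·6}·(+1)^-2·(+1)^-4 = +1.
v=23: a=23^4·(≡18), b=23^2·(≡22) mod 23; (18|23)=+1, (22|23)=-1; (−1)^{4·2·11}·(+1)^2·(-1)^4 = +1.
v=31: a=31^5·(≡27), b=31^3·(≡21) mod 31; (27|31)=-1, (21|31)=-1; (−1)^{5·3·15}·(-1)^3·(-1)^5 = -1.
v=5: a=5^2·(≡3), b=5^2·(≡1) mod 5; (3|5)=-1, (1|5)=+1; (−1)^{2·2·2}·(-1)^2·(+1)^2 = +1.
v=11: a=11^-4·(≡9), b=11^-2·(≡9) mod 11; (9|11)=+1, (9|11)=+1; (−1)^{-4·-2·5}·(+1)^-2·(+1)^-4 = +1.
v=∞: -217 < 0 and 1054 > 0  ⇒  (a,b)_∞ = +1.
v=29: a=29^2·(≡11), b=29^0·(≡27) mod 29; (11|29)=-1, (27|29)=-1; (−1)^{2·0·14}·(-1)^0·(-1)^2 = +1.
v=47: a=47^-2·(≡36), b=47^0·(≡15) mod 47; (36|47)=+1, (15|47)=-1; (−1)^{-2·0·23}·(+1)^0·(-1)^-2 = +1.
v=17: a=17^2·(≡8), b=17^1·(≡5) mod 17; (8|17)=+1, (5|17)=-1; (−1)^{2·1·8}·(+1)^1·(-1)^2 = +1.
v=7: a=7^7·(≡1), b=7^6·(≡1) mod 7; (1|7)=+1, (1|7)=+1; (−1)^{7·6·3}·(+1)^6·(+1)^7 = +1.
v=43: a=43^-6·(≡10), b=43^-4·(≡29) mod 43; (10|43)=+1, (29|43)=-1; (−1)^{-6·-4·21}·(+1)^-4·(-1)^-6 = +1.
v=37: a=37^2·(≡6), b=37^0·(≡32) mod 37; (6|37)=-1, (32|37)=-1; (−1)^{2·0·18}·(-1)^0·(-1)^2 = +1.
(-217, 1054 / ℚ) ramifies at {2, 31}: a division algebra.

[2, 31]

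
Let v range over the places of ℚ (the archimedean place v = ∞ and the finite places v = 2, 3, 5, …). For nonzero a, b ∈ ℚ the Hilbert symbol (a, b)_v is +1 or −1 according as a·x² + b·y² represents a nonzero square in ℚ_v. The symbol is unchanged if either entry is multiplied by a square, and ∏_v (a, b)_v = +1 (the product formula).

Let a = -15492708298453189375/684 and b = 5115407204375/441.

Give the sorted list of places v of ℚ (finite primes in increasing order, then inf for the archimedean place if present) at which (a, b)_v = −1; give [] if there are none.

(a, b) ≡ (-9104173, 10127) mod (ℚ^×)²; places V = {2, 3, 5, 7, 11, 13, 19, 23, 29, 31, 41, ∞}.
(a,b)_29: α=3, u≡8; β=2, v≡6 (mod 29); (8|29)=-1, (6|29)=+1; sign (−1)^0·-1^2·+1^3 = +1.
(a,b)_31: α=3, u≡24; β=2, v≡29 (mod 31); (24|31)=-1, (29|31)=-1; sign (−1)^0·-1^2·-1^3 = -1.
(a,b)_41: α=1, u≡13; β=1, v≡32 (mod 41); (13|41)=-1, (32|41)=+1; sign (−1)^0·-1^1·+1^1 = -1.
(a,b)_5: α=4, u≡3; β=4, v≡2 (mod 5); (3|5)=-1, (2|5)=-1; sign (−1)^0·-1^4·-1^4 = +1.
(a,b)_3: α=-2, u≡2; β=-2, v≡2 (mod 3); (2|3)=-1, (2|3)=-1; sign (−1)^0·-1^-2·-1^-2 = +1.
(a,b)_2: α=-2, β=0; u≡3, v≡7 (mod 8); ε(u)ε(v)=1·1, αω(v)=-2·0, βω(u)=0·1; sum ≡ 1  ⇒  -1.
(a,b)_19: α=-1, u≡14; β=1, v≡1 (mod 19); (14|19)=-1, (1|19)=+1; sign (−1)^1·-1^1·+1^-1 = +1.
(a,b)_13: α=1, u≡6; β=1, v≡4 (mod 13); (6|13)=-1, (4|13)=+1; sign (−1)^0·-1^1·+1^1 = -1.
(a,b)_7: α=0, u≡6; β=-2, v≡3 (mod 7); (6|7)=-1, (3|7)=-1; sign (−1)^0·-1^-2·-1^0 = +1.
(a,b)_11: α=2, u≡8; β=0, v≡6 (mod 11); (8|11)=-1, (6|11)=-1; sign (−1)^0·-1^0·-1^2 = +1.
(a,b)_23: α=2, u≡13; β=0, v≡5 (mod 23); (13|23)=+1, (5|23)=-1; sign (−1)^0·+1^0·-1^2 = +1.
(a,b)_∞: sgn(-9104173)=−, sgn(10127)=+, so +1.
(-9104173, 10127 / ℚ) ramifies at {2, 13, 31, 41}: a division algebra.

[2, 13, 31, 41]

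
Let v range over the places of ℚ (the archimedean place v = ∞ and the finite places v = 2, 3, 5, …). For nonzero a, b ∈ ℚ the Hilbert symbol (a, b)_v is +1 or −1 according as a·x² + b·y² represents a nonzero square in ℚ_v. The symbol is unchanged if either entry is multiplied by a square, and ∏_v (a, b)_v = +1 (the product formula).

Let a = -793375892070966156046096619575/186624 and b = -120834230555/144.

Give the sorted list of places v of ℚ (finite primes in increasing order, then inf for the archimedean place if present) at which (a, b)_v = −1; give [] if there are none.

Mod squares: a ≡ -1108927, b ≡ -88264595. Check v ∈ {∞, 2, 3, 5, 7, 17, 19, 31, 37, 41, 43}.
v=5: a=5^2·(≡3), b=5^1·(≡1) mod 5; (3|5)=-1, (1|5)=+1; (−1)^{2·1·2}·(-1)^1·(+1)^2 = -1.
v=37: a=37^5·(≡9), b=37^2·(≡24) mod 37; (9|37)=+1, (24|37)=-1; (−1)^{5·2·18}·(+1)^2·(-1)^5 = -1.
v=31: a=31^2·(≡28), b=31^1·(≡3) mod 31; (28|31)=+1, (3|31)=-1; (−1)^{2·1·15}·(+1)^1·(-1)^2 = +1.
v=3: a=3^-6·(≡2), b=3^-2·(≡1) mod 3; (2|3)=-1, (1|3)=+1; (−1)^{-6·-2·1}·(-1)^-2·(+1)^-6 = +1.
v=2: v_2(a)=-8, v_2(b)=-4; units ≡ 1, 5 (mod 8); ε·ε+αω+βω = 0·0+-8·1+-4·0 ≡ 0  ⇒  (a,b)_2 = +1.
v=∞: -1108927 < 0 and -88264595 < 0  ⇒  (a,b)_∞ = -1.
v=17: a=17^3·(≡4), b=17^1·(≡14) mod 17; (4|17)=+1, (14|17)=-1; (−1)^{3·1·8}·(+1)^1·(-1)^3 = -1.
v=19: a=19^2·(≡12), b=19^1·(≡3) mod 19; (12|19)=-1, (3|19)=-1; (−1)^{2·1·9}·(-1)^1·(-1)^2 = -1.
v=7: a=7^2·(≡3), b=7^0·(≡1) mod 7; (3|7)=-1, (1|7)=+1; (−1)^{2·0·3}·(-1)^0·(+1)^2 = +1.
v=43: a=43^3·(≡16), b=43^1·(≡28) mod 43; (16|43)=+1, (28|43)=-1; (−1)^{3·1·21}·(+1)^1·(-1)^3 = +1.
v=41: a=41^3·(≡3), b=41^1·(≡31) mod 41; (3|41)=-1, (31|41)=+1; (−1)^{3·1·20}·(-1)^1·(+1)^3 = -1.
(-1108927, -88264595 / ℚ) ramifies at {5, 17, 19, 37, 41, ∞}: a division algebra.

[5, 17, 19, 37, 41, inf]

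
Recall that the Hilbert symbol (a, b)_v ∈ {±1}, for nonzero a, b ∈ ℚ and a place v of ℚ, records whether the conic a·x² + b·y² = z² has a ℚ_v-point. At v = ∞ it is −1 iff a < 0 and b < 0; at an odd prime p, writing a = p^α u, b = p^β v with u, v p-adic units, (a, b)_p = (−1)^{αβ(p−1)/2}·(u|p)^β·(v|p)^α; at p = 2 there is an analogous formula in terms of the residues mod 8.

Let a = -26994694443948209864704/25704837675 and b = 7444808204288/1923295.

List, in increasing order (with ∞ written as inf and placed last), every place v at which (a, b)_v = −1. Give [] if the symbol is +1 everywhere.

[3, 5, 11, 19]

(a, b) ≡ (-273, 2090) mod (ℚ^×)²; places V = {2, 3, 5, 7, 11, 13, 17, 19, ∞}.
(a,b)_∞: sgn(-273)=−, sgn(2090)=+, so +1.
(a,b)_17: α=-2, u≡15; β=-2, v≡4 (mod 17); (15|17)=+1, (4|17)=+1; sign (−1)^0·+1^-2·+1^-2 = +1.
(a,b)_2: α=38, β=17; u≡7, v≡5 (mod 8); ε(u)ε(v)=1·0, αω(v)=38·1, βω(u)=17·0; sum ≡ 0  ⇒  +1.
(a,b)_19: α=4, u≡13; β=3, v≡8 (mod 19); (13|19)=-1, (8|19)=-1; sign (−1)^0·-1^3·-1^4 = -1.
(a,b)_5: α=-2, u≡3; β=-1, v≡2 (mod 5); (3|5)=-1, (2|5)=-1; sign (−1)^0·-1^-1·-1^-2 = -1.
(a,b)_13: α=3, u≡8; β=2, v≡9 (mod 13); (8|13)=-1, (9|13)=+1; sign (−1)^0·-1^2·+1^3 = +1.
(a,b)_7: α=3, u≡6; β=2, v≡1 (mod 7); (6|7)=-1, (1|7)=+1; sign (−1)^0·-1^2·+1^3 = +1.
(a,b)_11: α=-4, u≡8; β=-3, v≡1 (mod 11); (8|11)=-1, (1|11)=+1; sign (−1)^0·-1^-3·+1^-4 = -1.
(a,b)_3: α=-5, u≡2; β=0, v≡2 (mod 3); (2|3)=-1, (2|3)=-1; sign (−1)^0·-1^0·-1^-5 = -1.
|Ram(-273, 2090)| = 4, even; anisotropic at {3, 5, 11, 19}.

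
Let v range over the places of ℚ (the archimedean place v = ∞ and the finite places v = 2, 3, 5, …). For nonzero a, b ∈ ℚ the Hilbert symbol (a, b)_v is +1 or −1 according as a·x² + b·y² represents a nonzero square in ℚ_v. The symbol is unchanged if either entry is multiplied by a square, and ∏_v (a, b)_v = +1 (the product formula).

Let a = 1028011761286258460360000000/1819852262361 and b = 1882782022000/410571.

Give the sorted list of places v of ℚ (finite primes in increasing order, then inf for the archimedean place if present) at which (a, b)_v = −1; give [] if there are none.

(a, b) ≡ (290, 1045) mod (ℚ^×)²; places V = {2, 3, 5, 7, 11, 19, 23, 29, ∞}.
(a,b)_29: α=9, u≡10; β=4, v≡5 (mod 29); (10|29)=-1, (5|29)=+1; sign (−1)^0·-1^4·+1^9 = +1.
(a,b)_2: α=9, β=4; u≡1, v≡5 (mod 8); ε(u)ε(v)=0·0, αω(v)=9·1, βω(u)=4·0; sum ≡ 1  ⇒  -1.
(a,b)_5: α=7, u≡3; β=3, v≡1 (mod 5); (3|5)=-1, (1|5)=+1; sign (−1)^0·-1^3·+1^7 = -1.
(a,b)_∞: sgn(290)=+, sgn(1045)=+, so +1.
(a,b)_3: α=-4, u≡2; β=-2, v≡1 (mod 3); (2|3)=-1, (1|3)=+1; sign (−1)^0·-1^-2·+1^-4 = +1.
(a,b)_19: α=-2, u≡4; β=-1, v≡5 (mod 19); (4|19)=+1, (5|19)=+1; sign (−1)^0·+1^-1·+1^-2 = +1.
(a,b)_23: α=-2, u≡22; β=0, v≡11 (mod 23); (22|23)=-1, (11|23)=-1; sign (−1)^0·-1^0·-1^-2 = +1.
(a,b)_11: α=6, u≡1; β=3, v≡7 (mod 11); (1|11)=+1, (7|11)=-1; sign (−1)^0·+1^3·-1^6 = +1.
(a,b)_7: α=-6, u≡5; β=-4, v≡4 (mod 7); (5|7)=-1, (4|7)=+1; sign (−1)^0·-1^-4·+1^-6 = +1.
|Ram(290, 1045)| = 2, even; anisotropic at {2, 5}.

[2, 5]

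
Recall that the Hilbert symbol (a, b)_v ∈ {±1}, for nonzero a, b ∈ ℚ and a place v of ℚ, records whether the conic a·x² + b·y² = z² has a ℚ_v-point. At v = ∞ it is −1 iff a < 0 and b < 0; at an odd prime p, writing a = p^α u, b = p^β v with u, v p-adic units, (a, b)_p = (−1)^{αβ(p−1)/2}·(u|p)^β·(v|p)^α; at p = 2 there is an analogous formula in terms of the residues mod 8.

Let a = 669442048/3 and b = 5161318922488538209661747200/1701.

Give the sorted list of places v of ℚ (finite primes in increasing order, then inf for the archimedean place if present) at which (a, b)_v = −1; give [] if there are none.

[2, 3, 7, 17]

(a, b) ≡ (490314, 462) mod (ℚ^×)²; places V = {2, 3, 5, 7, 11, 13, 17, 19, 23, ∞}.
(a,b)_19: α=1, u≡7; β=2, v≡4 (mod 19); (7|19)=+1, (4|19)=+1; sign (−1)^0·+1^2·+1^1 = +1.
(a,b)_13: α=0, u≡5; β=2, v≡5 (mod 13); (5|13)=-1, (5|13)=-1; sign (−1)^0·-1^2·-1^0 = +1.
(a,b)_3: α=-1, u≡1; β=-5, v≡1 (mod 3); (1|3)=+1, (1|3)=+1; sign (−1)^1·+1^-5·+1^-1 = -1.
(a,b)_7: α=0, u≡3; β=-1, v≡3 (mod 7); (3|7)=-1, (3|7)=-1; sign (−1)^0·-1^-1·-1^0 = -1.
(a,b)_5: α=0, u≡1; β=2, v≡3 (mod 5); (1|5)=+1, (3|5)=-1; sign (−1)^0·+1^2·-1^0 = +1.
(a,b)_23: α=1, u≡7; β=2, v≡8 (mod 23); (7|23)=-1, (8|23)=+1; sign (−1)^0·-1^2·+1^1 = +1.
(a,b)_2: α=13, β=37; u≡5, v≡7 (mod 8); ε(u)ε(v)=0·1, αω(v)=13·0, βω(u)=37·1; sum ≡ 1  ⇒  -1.
(a,b)_11: α=1, u≡7; β=5, v≡5 (mod 11); (7|11)=-1, (5|11)=+1; sign (−1)^1·-1^5·+1^1 = +1.
(a,b)_∞: sgn(490314)=+, sgn(462)=+, so +1.
(a,b)_17: α=1, u≡14; β=2, v≡5 (mod 17); (14|17)=-1, (5|17)=-1; sign (−1)^0·-1^2·-1^1 = -1.
|Ram(490314, 462)| = 4, even; anisotropic at {2, 3, 7, 17}.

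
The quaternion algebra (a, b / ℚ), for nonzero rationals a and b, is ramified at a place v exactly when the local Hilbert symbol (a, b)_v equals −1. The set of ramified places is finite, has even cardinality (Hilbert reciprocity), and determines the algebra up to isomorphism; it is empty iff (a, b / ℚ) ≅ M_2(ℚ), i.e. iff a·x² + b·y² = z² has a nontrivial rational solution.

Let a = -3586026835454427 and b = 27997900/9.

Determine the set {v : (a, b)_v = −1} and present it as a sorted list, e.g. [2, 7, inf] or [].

[7, 13, 17, 23, 37, 47]

(a, b) ≡ (-5083, 279979) mod (ℚ^×)²; places V = {2, 3, 5, 7, 13, 17, 23, 37, 47, ∞}.
(a,b)_17: α=1, u≡7; β=0, v≡10 (mod 17); (7|17)=-1, (10|17)=-1; sign (−1)^0·-1^0·-1^1 = -1.
(a,b)_3: α=2, u≡2; β=-2, v≡1 (mod 3); (2|3)=-1, (1|3)=+1; sign (−1)^0·-1^-2·+1^2 = +1.
(a,b)_23: α=3, u≡18; β=1, v≡13 (mod 23); (18|23)=+1, (13|23)=+1; sign (−1)^1·+1^1·+1^3 = -1.
(a,b)_7: α=2, u≡5; β=1, v≡6 (mod 7); (5|7)=-1, (6|7)=-1; sign (−1)^0·-1^1·-1^2 = -1.
(a,b)_37: α=2, u≡24; β=1, v≡22 (mod 37); (24|37)=-1, (22|37)=-1; sign (−1)^0·-1^1·-1^2 = -1.
(a,b)_13: α=1, u≡3; β=0, v≡11 (mod 13); (3|13)=+1, (11|13)=-1; sign (−1)^0·+1^0·-1^1 = -1.
(a,b)_∞: sgn(-5083)=−, sgn(279979)=+, so +1.
(a,b)_47: α=2, u≡46; β=1, v≡39 (mod 47); (46|47)=-1, (39|47)=-1; sign (−1)^0·-1^1·-1^2 = -1.
(a,b)_2: α=0, β=2; u≡5, v≡3 (mod 8); ε(u)ε(v)=0·1, αω(v)=0·1, βω(u)=2·1; sum ≡ 0  ⇒  +1.
(a,b)_5: α=0, u≡3; β=2, v≡4 (mod 5); (3|5)=-1, (4|5)=+1; sign (−1)^0·-1^2·+1^0 = +1.
|Ram(-5083, 279979)| = 6, even; anisotropic at {7, 13, 17, 23, 37, 47}.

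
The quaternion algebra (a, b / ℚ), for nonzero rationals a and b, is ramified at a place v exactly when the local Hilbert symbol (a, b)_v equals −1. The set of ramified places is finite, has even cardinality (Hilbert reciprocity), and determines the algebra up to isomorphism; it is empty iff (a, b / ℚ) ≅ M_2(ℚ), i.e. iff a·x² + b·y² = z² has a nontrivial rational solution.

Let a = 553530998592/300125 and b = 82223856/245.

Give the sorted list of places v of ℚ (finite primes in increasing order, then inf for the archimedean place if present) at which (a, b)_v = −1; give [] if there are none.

[3, 5, 11, 13]

(a, b) ≡ (36465, 195) mod (ℚ^×)²; places V = {2, 3, 5, 7, 11, 13, 17, ∞}.
(a,b)_5: α=-3, u≡2; β=-1, v≡4 (mod 5); (2|5)=-1, (4|5)=+1; sign (−1)^0·-1^-1·+1^-3 = -1.
(a,b)_2: α=6, β=4; u≡1, v≡3 (mod 8); ε(u)ε(v)=0·1, αω(v)=6·1, βω(u)=4·0; sum ≡ 0  ⇒  +1.
(a,b)_17: α=1, u≡5; β=0, v≡1 (mod 17); (5|17)=-1, (1|17)=+1; sign (−1)^0·-1^0·+1^1 = +1.
(a,b)_11: α=5, u≡9; β=4, v≡2 (mod 11); (9|11)=+1, (2|11)=-1; sign (−1)^0·+1^4·-1^5 = -1.
(a,b)_3: α=5, u≡2; β=3, v≡2 (mod 3); (2|3)=-1, (2|3)=-1; sign (−1)^1·-1^3·-1^5 = -1.
(a,b)_13: α=1, u≡3; β=1, v≡2 (mod 13); (3|13)=+1, (2|13)=-1; sign (−1)^0·+1^1·-1^1 = -1.
(a,b)_7: α=-4, u≡2; β=-2, v≡3 (mod 7); (2|7)=+1, (3|7)=-1; sign (−1)^0·+1^-2·-1^-4 = +1.
(a,b)_∞: sgn(36465)=+, sgn(195)=+, so +1.
Ram(36465, 195) = {3, 5, 11, 13}; no ℚ_3-point on the conic.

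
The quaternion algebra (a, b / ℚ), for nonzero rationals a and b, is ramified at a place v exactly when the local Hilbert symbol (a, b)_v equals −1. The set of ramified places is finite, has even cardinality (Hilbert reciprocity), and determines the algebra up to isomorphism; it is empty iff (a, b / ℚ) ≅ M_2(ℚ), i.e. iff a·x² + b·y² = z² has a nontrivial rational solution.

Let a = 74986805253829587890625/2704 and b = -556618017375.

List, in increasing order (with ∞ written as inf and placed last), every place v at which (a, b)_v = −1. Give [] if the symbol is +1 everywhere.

Mod squares: a ≡ 105, b ≡ -95. Check v ∈ {∞, 2, 3, 5, 7, 13, 19}.
v=19: a=19^2·(≡12), b=19^1·(≡10) mod 19; (12|19)=-1, (10|19)=-1; (−1)^{2·1·9}·(-1)^1·(-1)^2 = -1.
v=7: a=7^7·(≡4), b=7^2·(≡3) mod 7; (4|7)=+1, (3|7)=-1; (−1)^{7·2·3}·(+1)^2·(-1)^7 = -1.
v=∞: 105 > 0 and -95 < 0  ⇒  (a,b)_∞ = +1.
v=5: a=5^9·(≡1), b=5^3·(≡1) mod 5; (1|5)=+1, (1|5)=+1; (−1)^{9·3·2}·(+1)^3·(+1)^9 = +1.
v=3: a=3^17·(≡2), b=3^14·(≡1) mod 3; (2|3)=-1, (1|3)=+1; (−1)^{17·14·1}·(-1)^14·(+1)^17 = +1.
v=13: a=13^-2·(≡3), b=13^0·(≡9) mod 13; (3|13)=+1, (9|13)=+1; (−1)^{-2·0·6}·(+1)^0·(+1)^-2 = +1.
v=2: v_2(a)=-4, v_2(b)=0; units ≡ 1, 1 (mod 8); ε·ε+αω+βω = 0·0+-4·0+0·0 ≡ 0  ⇒  (a,b)_2 = +1.
|Ram(105, -95)| = 2, even; anisotropic at {7, 19}.

[7, 19]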